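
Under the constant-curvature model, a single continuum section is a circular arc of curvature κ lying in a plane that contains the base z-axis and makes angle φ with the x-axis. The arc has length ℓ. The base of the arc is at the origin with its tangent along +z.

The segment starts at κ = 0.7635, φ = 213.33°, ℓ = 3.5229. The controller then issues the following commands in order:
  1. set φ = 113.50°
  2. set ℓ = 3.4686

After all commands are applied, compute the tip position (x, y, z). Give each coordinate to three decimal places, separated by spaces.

-0.982 2.259 0.620

initial: κ=0.7635, φ=213.33°, ℓ=3.5229
cmd 1: set φ=113.50° → (κ,φ,ℓ)=(0.7635,113.50°,3.5229) → tip=(-0.9921,2.2817,0.5719)
cmd 2: set ℓ=3.4686 → (κ,φ,ℓ)=(0.7635,113.50°,3.4686) → tip=(-0.9823,2.2590,0.6202)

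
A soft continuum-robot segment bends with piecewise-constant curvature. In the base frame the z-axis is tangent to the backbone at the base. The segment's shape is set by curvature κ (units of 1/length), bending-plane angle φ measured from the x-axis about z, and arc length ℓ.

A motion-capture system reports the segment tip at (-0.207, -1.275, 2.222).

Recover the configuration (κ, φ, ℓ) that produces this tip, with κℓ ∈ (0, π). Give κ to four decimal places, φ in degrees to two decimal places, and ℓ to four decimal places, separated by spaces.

0.3911 260.78 2.6929

ρ = √(x²+y²) = √(-0.207² + -1.275²) = 1.29169
φ = atan2(y, x) mod 360° = atan2(-1.275, -0.207) = 260.7783°
|p|² = ρ² + z² = 1.29169² + 2.222² = 6.60576
κ = 2ρ / |p|² = 2×1.29169 / 6.60576 = 0.39108
θ = 2·atan2(ρ, z) = 2·atan2(1.29169, 2.222) = 1.05314 rad
ℓ = θ/κ = 1.05314/0.39108 = 2.69290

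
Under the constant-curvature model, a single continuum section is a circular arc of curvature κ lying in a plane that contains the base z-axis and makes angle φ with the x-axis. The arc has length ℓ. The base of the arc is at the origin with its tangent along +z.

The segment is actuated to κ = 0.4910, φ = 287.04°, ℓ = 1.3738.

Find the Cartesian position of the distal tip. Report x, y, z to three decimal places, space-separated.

0.131 -0.426 1.272

θ = κ·ℓ = 0.4910 × 1.3738 = 0.67454 rad
ρ = (1 − cos θ)/κ = (1 − 0.78100)/0.4910 = 0.44603
z = sin θ / κ = 0.62453/0.4910 = 1.27197
x = ρ cos φ = 0.44603 × cos(287.04°) = 0.13071
y = ρ sin φ = 0.44603 × sin(287.04°) = -0.42645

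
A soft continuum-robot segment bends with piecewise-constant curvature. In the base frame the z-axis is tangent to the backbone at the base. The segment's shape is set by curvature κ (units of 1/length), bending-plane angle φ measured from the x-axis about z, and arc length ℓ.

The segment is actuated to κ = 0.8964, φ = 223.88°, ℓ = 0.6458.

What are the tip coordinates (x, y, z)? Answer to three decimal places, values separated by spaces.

-0.131 -0.126 0.610

θ = κ·ℓ = 0.8964 × 0.6458 = 0.57890 rad
ρ = (1 − cos θ)/κ = (1 − 0.83707)/0.8964 = 0.18176
z = sin θ / κ = 0.54710/0.8964 = 0.61033
x = ρ cos φ = 0.18176 × cos(223.88°) = -0.13101
y = ρ sin φ = 0.18176 × sin(223.88°) = -0.12599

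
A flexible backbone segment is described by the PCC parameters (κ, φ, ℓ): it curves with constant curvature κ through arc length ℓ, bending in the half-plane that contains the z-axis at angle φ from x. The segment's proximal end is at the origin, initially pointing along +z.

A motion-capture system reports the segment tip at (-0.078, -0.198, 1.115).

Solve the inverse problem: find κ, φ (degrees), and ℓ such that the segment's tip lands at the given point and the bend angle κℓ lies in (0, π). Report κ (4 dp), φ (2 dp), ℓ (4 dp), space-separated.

ρ = √(x²+y²) = √(-0.078² + -0.198²) = 0.21281
φ = atan2(y, x) mod 360° = atan2(-0.198, -0.078) = 248.4986°
|p|² = ρ² + z² = 0.21281² + 1.115² = 1.28851
κ = 2ρ / |p|² = 2×0.21281 / 1.28851 = 0.33032
θ = 2·atan2(ρ, z) = 2·atan2(0.21281, 1.115) = 0.37719 rad
ℓ = θ/κ = 0.37719/0.33032 = 1.14188

0.3303 248.50 1.1419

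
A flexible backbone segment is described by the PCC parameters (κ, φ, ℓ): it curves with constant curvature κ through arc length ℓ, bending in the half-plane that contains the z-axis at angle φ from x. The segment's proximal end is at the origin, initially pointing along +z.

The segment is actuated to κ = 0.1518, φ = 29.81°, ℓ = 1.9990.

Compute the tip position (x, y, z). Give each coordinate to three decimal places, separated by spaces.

0.261 0.150 1.968

θ = κ·ℓ = 0.1518 × 1.9990 = 0.30345 rad
ρ = (1 − cos θ)/κ = (1 − 0.95431)/0.1518 = 0.30098
z = sin θ / κ = 0.29881/0.1518 = 1.96846
x = ρ cos φ = 0.30098 × cos(29.81°) = 0.26115
y = ρ sin φ = 0.30098 × sin(29.81°) = 0.14962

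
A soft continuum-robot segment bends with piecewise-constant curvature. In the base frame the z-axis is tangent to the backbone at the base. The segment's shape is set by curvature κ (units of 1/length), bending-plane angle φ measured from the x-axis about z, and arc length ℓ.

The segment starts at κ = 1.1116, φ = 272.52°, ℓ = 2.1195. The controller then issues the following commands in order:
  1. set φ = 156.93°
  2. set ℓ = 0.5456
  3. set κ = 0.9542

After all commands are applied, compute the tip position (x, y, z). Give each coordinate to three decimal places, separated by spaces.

initial: κ=1.1116, φ=272.52°, ℓ=2.1195
cmd 1: set φ=156.93° → (κ,φ,ℓ)=(1.1116,156.93°,2.1195) → tip=(-1.4128,0.6017,0.6362)
cmd 2: set ℓ=0.5456 → (κ,φ,ℓ)=(1.1116,156.93°,0.5456) → tip=(-0.1476,0.0629,0.5128)
cmd 3: set κ=0.9542 → (κ,φ,ℓ)=(0.9542,156.93°,0.5456) → tip=(-0.1277,0.0544,0.5213)

-0.128 0.054 0.521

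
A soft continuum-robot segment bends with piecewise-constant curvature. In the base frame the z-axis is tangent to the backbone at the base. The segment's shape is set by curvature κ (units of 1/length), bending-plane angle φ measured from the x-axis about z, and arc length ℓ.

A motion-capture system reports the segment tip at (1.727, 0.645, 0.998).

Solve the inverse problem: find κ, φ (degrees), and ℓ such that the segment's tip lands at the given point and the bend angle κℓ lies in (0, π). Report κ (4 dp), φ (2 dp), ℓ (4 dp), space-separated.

0.8390 20.48 2.5617

ρ = √(x²+y²) = √(1.727² + 0.645²) = 1.84352
φ = atan2(y, x) mod 360° = atan2(0.645, 1.727) = 20.4797°
|p|² = ρ² + z² = 1.84352² + 0.998² = 4.39456
κ = 2ρ / |p|² = 2×1.84352 / 4.39456 = 0.83900
θ = 2·atan2(ρ, z) = 2·atan2(1.84352, 0.998) = 2.14923 rad
ℓ = θ/κ = 2.14923/0.83900 = 2.56165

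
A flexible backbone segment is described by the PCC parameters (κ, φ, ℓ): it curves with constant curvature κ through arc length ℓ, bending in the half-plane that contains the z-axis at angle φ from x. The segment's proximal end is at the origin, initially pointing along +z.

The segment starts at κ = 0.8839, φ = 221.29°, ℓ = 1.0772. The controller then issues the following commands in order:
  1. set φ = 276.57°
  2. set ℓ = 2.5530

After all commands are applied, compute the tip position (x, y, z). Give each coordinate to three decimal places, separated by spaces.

0.211 -1.836 0.876

initial: κ=0.8839, φ=221.29°, ℓ=1.0772
cmd 1: set φ=276.57° → (κ,φ,ℓ)=(0.8839,276.57°,1.0772) → tip=(0.0544,-0.4721,0.9217)
cmd 2: set ℓ=2.5530 → (κ,φ,ℓ)=(0.8839,276.57°,2.5530) → tip=(0.2114,-1.8357,0.8756)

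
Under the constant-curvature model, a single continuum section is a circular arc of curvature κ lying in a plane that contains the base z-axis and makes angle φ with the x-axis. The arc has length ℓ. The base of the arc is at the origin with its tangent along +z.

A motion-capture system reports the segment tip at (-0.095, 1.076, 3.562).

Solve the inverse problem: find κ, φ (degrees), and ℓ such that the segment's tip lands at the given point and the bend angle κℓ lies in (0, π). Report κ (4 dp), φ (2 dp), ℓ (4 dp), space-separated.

0.1559 95.05 3.7765

ρ = √(x²+y²) = √(-0.095² + 1.076²) = 1.08019
φ = atan2(y, x) mod 360° = atan2(1.076, -0.095) = 95.0456°
|p|² = ρ² + z² = 1.08019² + 3.562² = 13.85464
κ = 2ρ / |p|² = 2×1.08019 / 13.85464 = 0.15593
θ = 2·atan2(ρ, z) = 2·atan2(1.08019, 3.562) = 0.58888 rad
ℓ = θ/κ = 0.58888/0.15593 = 3.77651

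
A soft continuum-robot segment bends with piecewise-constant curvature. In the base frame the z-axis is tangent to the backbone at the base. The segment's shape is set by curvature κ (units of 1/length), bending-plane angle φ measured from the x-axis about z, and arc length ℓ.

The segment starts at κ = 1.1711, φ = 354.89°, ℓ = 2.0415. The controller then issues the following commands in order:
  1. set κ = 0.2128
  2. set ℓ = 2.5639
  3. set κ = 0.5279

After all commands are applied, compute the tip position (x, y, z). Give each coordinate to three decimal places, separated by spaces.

initial: κ=1.1711, φ=354.89°, ℓ=2.0415
cmd 1: set κ=0.2128 → (κ,φ,ℓ)=(0.2128,354.89°,2.0415) → tip=(0.4348,-0.0389,1.9779)
cmd 2: set ℓ=2.5639 → (κ,φ,ℓ)=(0.2128,354.89°,2.5639) → tip=(0.6795,-0.0608,2.4386)
cmd 3: set κ=0.5279 → (κ,φ,ℓ)=(0.5279,354.89°,2.5639) → tip=(1.4800,-0.1323,1.8497)

1.480 -0.132 1.850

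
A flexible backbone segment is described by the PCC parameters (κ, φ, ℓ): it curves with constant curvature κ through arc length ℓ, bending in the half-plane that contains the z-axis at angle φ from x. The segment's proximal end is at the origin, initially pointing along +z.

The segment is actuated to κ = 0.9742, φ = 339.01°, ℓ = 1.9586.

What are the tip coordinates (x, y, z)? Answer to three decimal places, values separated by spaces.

θ = κ·ℓ = 0.9742 × 1.9586 = 1.90807 rad
ρ = (1 − cos θ)/κ = (1 − -0.33091)/0.9742 = 1.36616
z = sin θ / κ = 0.94366/0.9742 = 0.96865
x = ρ cos φ = 1.36616 × cos(339.01°) = 1.27551
y = ρ sin φ = 1.36616 × sin(339.01°) = -0.48937

1.276 -0.489 0.969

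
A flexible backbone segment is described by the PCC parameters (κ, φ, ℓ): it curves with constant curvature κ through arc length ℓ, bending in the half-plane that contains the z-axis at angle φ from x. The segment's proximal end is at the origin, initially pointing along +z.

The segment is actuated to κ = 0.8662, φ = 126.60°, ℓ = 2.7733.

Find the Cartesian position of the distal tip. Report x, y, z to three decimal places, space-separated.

θ = κ·ℓ = 0.8662 × 2.7733 = 2.40223 rad
ρ = (1 − cos θ)/κ = (1 − -0.73890)/0.8662 = 2.00750
z = sin θ / κ = 0.67382/0.8662 = 0.77790
x = ρ cos φ = 2.00750 × cos(126.60°) = -1.19692
y = ρ sin φ = 2.00750 × sin(126.60°) = 1.61166

-1.197 1.612 0.778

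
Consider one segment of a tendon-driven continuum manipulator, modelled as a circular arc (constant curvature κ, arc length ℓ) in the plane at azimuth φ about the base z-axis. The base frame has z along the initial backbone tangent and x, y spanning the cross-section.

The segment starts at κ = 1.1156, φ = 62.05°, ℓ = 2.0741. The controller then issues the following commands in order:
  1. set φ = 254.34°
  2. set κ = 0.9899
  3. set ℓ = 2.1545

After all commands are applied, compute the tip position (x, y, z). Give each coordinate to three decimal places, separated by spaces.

-0.418 -1.491 0.855

initial: κ=1.1156, φ=62.05°, ℓ=2.0741
cmd 1: set φ=254.34° → (κ,φ,ℓ)=(1.1156,254.34°,2.0741) → tip=(-0.4057,-1.4470,0.6601)
cmd 2: set κ=0.9899 → (κ,φ,ℓ)=(0.9899,254.34°,2.0741) → tip=(-0.3992,-1.4239,0.8949)
cmd 3: set ℓ=2.1545 → (κ,φ,ℓ)=(0.9899,254.34°,2.1545) → tip=(-0.4180,-1.4910,0.8549)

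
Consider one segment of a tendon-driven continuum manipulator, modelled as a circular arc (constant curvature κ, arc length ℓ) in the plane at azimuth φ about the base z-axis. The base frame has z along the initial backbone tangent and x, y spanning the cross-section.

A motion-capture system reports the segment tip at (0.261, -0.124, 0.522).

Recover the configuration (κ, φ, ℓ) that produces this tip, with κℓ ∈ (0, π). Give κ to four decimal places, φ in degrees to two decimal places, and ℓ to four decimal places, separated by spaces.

1.6234 334.59 0.6228

ρ = √(x²+y²) = √(0.261² + -0.124²) = 0.28896
φ = atan2(y, x) mod 360° = atan2(-0.124, 0.261) = 334.5878°
|p|² = ρ² + z² = 0.28896² + 0.522² = 0.35598
κ = 2ρ / |p|² = 2×0.28896 / 0.35598 = 1.62345
θ = 2·atan2(ρ, z) = 2·atan2(0.28896, 0.522) = 1.01115 rad
ℓ = θ/κ = 1.01115/1.62345 = 0.62284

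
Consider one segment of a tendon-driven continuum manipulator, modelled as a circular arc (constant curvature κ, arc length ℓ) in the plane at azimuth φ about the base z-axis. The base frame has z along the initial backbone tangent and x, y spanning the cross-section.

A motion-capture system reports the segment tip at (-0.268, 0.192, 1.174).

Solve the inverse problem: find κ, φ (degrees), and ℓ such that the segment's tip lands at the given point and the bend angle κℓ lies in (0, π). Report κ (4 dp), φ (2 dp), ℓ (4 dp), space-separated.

0.4434 144.38 1.2348

ρ = √(x²+y²) = √(-0.268² + 0.192²) = 0.32968
φ = atan2(y, x) mod 360° = atan2(0.192, -0.268) = 144.3815°
|p|² = ρ² + z² = 0.32968² + 1.174² = 1.48696
κ = 2ρ / |p|² = 2×0.32968 / 1.48696 = 0.44343
θ = 2·atan2(ρ, z) = 2·atan2(0.32968, 1.174) = 0.54753 rad
ℓ = θ/κ = 0.54753/0.44343 = 1.23478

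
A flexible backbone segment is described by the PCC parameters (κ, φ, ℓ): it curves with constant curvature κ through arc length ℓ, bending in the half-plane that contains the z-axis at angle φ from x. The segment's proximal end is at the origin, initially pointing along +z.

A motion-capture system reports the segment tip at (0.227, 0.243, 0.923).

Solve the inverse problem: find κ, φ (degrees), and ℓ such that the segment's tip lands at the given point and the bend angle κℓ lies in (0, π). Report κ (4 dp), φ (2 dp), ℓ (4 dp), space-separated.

ρ = √(x²+y²) = √(0.227² + 0.243²) = 0.33253
φ = atan2(y, x) mod 360° = atan2(0.243, 0.227) = 46.9497°
|p|² = ρ² + z² = 0.33253² + 0.923² = 0.96251
κ = 2ρ / |p|² = 2×0.33253 / 0.96251 = 0.69097
θ = 2·atan2(ρ, z) = 2·atan2(0.33253, 0.923) = 0.69160 rad
ℓ = θ/κ = 0.69160/0.69097 = 1.00090

0.6910 46.95 1.0009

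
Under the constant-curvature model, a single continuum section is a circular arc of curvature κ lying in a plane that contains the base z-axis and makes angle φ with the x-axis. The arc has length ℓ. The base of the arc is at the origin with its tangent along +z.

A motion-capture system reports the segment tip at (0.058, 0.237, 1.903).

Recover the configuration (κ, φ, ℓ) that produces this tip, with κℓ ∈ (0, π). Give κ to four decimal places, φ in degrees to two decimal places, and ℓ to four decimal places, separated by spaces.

0.1326 76.25 1.9238

ρ = √(x²+y²) = √(0.058² + 0.237²) = 0.24399
φ = atan2(y, x) mod 360° = atan2(0.237, 0.058) = 76.2485°
|p|² = ρ² + z² = 0.24399² + 1.903² = 3.68094
κ = 2ρ / |p|² = 2×0.24399 / 3.68094 = 0.13257
θ = 2·atan2(ρ, z) = 2·atan2(0.24399, 1.903) = 0.25504 rad
ℓ = θ/κ = 0.25504/0.13257 = 1.92379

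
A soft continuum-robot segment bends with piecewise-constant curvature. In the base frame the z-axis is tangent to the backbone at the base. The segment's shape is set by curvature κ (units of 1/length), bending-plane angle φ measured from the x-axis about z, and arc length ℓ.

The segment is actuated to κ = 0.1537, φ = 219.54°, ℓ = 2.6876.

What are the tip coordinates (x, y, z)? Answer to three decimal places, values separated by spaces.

θ = κ·ℓ = 0.1537 × 2.6876 = 0.41308 rad
ρ = (1 − cos θ)/κ = (1 − 0.91589)/0.1537 = 0.54725
z = sin θ / κ = 0.40144/0.1537 = 2.61181
x = ρ cos φ = 0.54725 × cos(219.54°) = -0.42203
y = ρ sin φ = 0.54725 × sin(219.54°) = -0.34839

-0.422 -0.348 2.612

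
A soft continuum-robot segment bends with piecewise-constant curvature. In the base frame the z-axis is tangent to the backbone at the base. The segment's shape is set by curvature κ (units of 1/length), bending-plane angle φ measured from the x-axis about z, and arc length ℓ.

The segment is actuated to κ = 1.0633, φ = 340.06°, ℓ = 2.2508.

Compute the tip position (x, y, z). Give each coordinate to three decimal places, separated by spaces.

θ = κ·ℓ = 1.0633 × 2.2508 = 2.39328 rad
ρ = (1 − cos θ)/κ = (1 − -0.73284)/1.0633 = 1.62968
z = sin θ / κ = 0.68041/1.0633 = 0.63990
x = ρ cos φ = 1.62968 × cos(340.06°) = 1.53198
y = ρ sin φ = 1.62968 × sin(340.06°) = -0.55578

1.532 -0.556 0.640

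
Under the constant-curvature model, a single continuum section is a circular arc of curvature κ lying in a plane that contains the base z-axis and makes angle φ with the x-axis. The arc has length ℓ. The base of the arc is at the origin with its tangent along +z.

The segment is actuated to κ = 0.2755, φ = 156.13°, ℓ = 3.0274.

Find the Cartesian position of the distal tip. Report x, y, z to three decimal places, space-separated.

θ = κ·ℓ = 0.2755 × 3.0274 = 0.83405 rad
ρ = (1 − cos θ)/κ = (1 − 0.67188)/0.2755 = 1.19099
z = sin θ / κ = 0.74066/0.2755 = 2.68841
x = ρ cos φ = 1.19099 × cos(156.13°) = -1.08912
y = ρ sin φ = 1.19099 × sin(156.13°) = 0.48195

-1.089 0.482 2.688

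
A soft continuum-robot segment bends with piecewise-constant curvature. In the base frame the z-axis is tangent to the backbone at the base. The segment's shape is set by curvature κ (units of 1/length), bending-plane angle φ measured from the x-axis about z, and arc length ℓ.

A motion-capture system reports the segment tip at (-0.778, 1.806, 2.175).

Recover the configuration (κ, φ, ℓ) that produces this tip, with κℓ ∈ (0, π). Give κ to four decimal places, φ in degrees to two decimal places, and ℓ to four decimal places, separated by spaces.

0.4574 113.31 3.2139

ρ = √(x²+y²) = √(-0.778² + 1.806²) = 1.96645
φ = atan2(y, x) mod 360° = atan2(1.806, -0.778) = 113.3057°
|p|² = ρ² + z² = 1.96645² + 2.175² = 8.59754
κ = 2ρ / |p|² = 2×1.96645 / 8.59754 = 0.45744
θ = 2·atan2(ρ, z) = 2·atan2(1.96645, 2.175) = 1.47017 rad
ℓ = θ/κ = 1.47017/0.45744 = 3.21387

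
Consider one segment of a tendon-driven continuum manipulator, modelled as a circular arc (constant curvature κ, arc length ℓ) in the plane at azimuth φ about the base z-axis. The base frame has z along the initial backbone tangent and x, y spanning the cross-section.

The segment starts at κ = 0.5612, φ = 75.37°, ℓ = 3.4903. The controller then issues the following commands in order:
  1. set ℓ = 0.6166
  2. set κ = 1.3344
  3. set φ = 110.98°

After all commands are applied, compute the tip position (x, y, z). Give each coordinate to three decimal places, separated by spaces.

initial: κ=0.5612, φ=75.37°, ℓ=3.4903
cmd 1: set ℓ=0.6166 → (κ,φ,ℓ)=(0.5612,75.37°,0.6166) → tip=(0.0267,0.1022,0.6044)
cmd 2: set κ=1.3344 → (κ,φ,ℓ)=(1.3344,75.37°,0.6166) → tip=(0.0605,0.2319,0.5493)
cmd 3: set φ=110.98° → (κ,φ,ℓ)=(1.3344,110.98°,0.6166) → tip=(-0.0858,0.2238,0.5493)

-0.086 0.224 0.549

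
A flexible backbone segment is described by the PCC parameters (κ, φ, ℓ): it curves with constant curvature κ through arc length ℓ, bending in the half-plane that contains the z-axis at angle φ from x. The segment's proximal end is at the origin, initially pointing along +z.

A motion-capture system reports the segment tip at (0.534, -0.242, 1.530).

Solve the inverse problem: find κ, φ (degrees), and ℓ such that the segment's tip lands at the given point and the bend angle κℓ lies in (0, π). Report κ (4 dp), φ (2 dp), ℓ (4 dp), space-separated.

0.4368 335.62 1.6756

ρ = √(x²+y²) = √(0.534² + -0.242²) = 0.58628
φ = atan2(y, x) mod 360° = atan2(-0.242, 0.534) = 335.6207°
|p|² = ρ² + z² = 0.58628² + 1.530² = 2.68462
κ = 2ρ / |p|² = 2×0.58628 / 2.68462 = 0.43677
θ = 2·atan2(ρ, z) = 2·atan2(0.58628, 1.530) = 0.73186 rad
ℓ = θ/κ = 0.73186/0.43677 = 1.67563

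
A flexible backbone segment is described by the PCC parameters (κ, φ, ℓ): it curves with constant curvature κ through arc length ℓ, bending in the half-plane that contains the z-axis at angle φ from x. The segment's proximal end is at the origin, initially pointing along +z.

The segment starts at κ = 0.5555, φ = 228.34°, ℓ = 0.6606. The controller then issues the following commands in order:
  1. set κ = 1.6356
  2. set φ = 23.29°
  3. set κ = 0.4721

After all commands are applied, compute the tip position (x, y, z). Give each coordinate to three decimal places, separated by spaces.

0.094 0.040 0.650

initial: κ=0.5555, φ=228.34°, ℓ=0.6606
cmd 1: set κ=1.6356 → (κ,φ,ℓ)=(1.6356,228.34°,0.6606) → tip=(-0.2150,-0.2417,0.5394)
cmd 2: set φ=23.29° → (κ,φ,ℓ)=(1.6356,23.29°,0.6606) → tip=(0.2971,0.1279,0.5394)
cmd 3: set κ=0.4721 → (κ,φ,ℓ)=(0.4721,23.29°,0.6606) → tip=(0.0939,0.0404,0.6499)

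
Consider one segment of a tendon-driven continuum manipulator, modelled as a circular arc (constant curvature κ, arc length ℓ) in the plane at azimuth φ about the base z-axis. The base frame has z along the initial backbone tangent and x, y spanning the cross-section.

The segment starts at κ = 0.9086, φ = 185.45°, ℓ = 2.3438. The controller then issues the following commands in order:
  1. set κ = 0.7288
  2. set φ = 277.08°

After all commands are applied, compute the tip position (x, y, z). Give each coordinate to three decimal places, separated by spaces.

initial: κ=0.9086, φ=185.45°, ℓ=2.3438
cmd 1: set κ=0.7288 → (κ,φ,ℓ)=(0.7288,185.45°,2.3438) → tip=(-1.5530,-0.1482,1.3592)
cmd 2: set φ=277.08° → (κ,φ,ℓ)=(0.7288,277.08°,2.3438) → tip=(0.1923,-1.5481,1.3592)

0.192 -1.548 1.359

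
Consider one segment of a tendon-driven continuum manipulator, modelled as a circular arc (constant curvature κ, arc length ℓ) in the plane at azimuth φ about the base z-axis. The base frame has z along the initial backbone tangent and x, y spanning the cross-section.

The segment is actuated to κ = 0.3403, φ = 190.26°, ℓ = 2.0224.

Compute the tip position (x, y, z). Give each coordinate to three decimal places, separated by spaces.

θ = κ·ℓ = 0.3403 × 2.0224 = 0.68822 rad
ρ = (1 − cos θ)/κ = (1 − 0.77238)/0.3403 = 0.66889
z = sin θ / κ = 0.63517/0.3403 = 1.86649
x = ρ cos φ = 0.66889 × cos(190.26°) = -0.65820
y = ρ sin φ = 0.66889 × sin(190.26°) = -0.11914

-0.658 -0.119 1.866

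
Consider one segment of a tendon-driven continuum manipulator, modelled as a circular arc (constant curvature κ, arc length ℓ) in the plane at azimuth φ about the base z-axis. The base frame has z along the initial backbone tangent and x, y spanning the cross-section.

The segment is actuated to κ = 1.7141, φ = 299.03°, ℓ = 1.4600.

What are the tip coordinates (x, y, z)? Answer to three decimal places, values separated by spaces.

θ = κ·ℓ = 1.7141 × 1.4600 = 2.50259 rad
ρ = (1 − cos θ)/κ = (1 − -0.80269)/1.7141 = 1.05168
z = sin θ / κ = 0.59640/1.7141 = 0.34794
x = ρ cos φ = 1.05168 × cos(299.03°) = 0.51035
y = ρ sin φ = 1.05168 × sin(299.03°) = -0.91955

0.510 -0.920 0.348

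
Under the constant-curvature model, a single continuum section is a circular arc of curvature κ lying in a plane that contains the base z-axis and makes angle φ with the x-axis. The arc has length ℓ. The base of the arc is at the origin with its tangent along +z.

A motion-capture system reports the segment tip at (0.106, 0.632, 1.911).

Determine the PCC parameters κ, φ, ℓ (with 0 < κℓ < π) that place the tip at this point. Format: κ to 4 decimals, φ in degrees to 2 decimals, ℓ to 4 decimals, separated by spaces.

ρ = √(x²+y²) = √(0.106² + 0.632²) = 0.64083
φ = atan2(y, x) mod 360° = atan2(0.632, 0.106) = 80.4789°
|p|² = ρ² + z² = 0.64083² + 1.911² = 4.06258
κ = 2ρ / |p|² = 2×0.64083 / 4.06258 = 0.31548
θ = 2·atan2(ρ, z) = 2·atan2(0.64083, 1.911) = 0.64710 rad
ℓ = θ/κ = 0.64710/0.31548 = 2.05119

0.3155 80.48 2.0512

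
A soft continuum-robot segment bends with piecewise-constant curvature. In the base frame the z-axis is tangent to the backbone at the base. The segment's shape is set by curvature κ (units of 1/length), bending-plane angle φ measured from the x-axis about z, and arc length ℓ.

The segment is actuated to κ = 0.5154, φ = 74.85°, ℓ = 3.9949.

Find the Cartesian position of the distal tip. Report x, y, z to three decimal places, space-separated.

0.745 2.751 1.714

θ = κ·ℓ = 0.5154 × 3.9949 = 2.05897 rad
ρ = (1 − cos θ)/κ = (1 − -0.46901)/0.5154 = 2.85024
z = sin θ / κ = 0.88319/0.5154 = 1.71360
x = ρ cos φ = 2.85024 × cos(74.85°) = 0.74490
y = ρ sin φ = 2.85024 × sin(74.85°) = 2.75118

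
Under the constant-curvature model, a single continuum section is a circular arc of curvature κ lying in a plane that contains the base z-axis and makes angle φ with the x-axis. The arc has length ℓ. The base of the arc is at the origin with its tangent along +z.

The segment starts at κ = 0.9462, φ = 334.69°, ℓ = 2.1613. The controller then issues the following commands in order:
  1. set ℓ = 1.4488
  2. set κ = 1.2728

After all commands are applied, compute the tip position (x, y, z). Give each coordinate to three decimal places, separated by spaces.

0.902 -0.427 0.757

initial: κ=0.9462, φ=334.69°, ℓ=2.1613
cmd 1: set ℓ=1.4488 → (κ,φ,ℓ)=(0.9462,334.69°,1.4488) → tip=(0.7657,-0.3621,1.0358)
cmd 2: set κ=1.2728 → (κ,φ,ℓ)=(1.2728,334.69°,1.4488) → tip=(0.9019,-0.4265,0.7565)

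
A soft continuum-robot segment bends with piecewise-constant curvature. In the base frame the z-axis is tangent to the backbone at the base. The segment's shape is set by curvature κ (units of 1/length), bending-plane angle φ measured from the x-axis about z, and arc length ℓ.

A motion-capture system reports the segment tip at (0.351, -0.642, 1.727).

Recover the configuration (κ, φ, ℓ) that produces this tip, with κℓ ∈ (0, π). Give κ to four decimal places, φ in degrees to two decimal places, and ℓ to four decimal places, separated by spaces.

ρ = √(x²+y²) = √(0.351² + -0.642²) = 0.73169
φ = atan2(y, x) mod 360° = atan2(-0.642, 0.351) = 298.6667°
|p|² = ρ² + z² = 0.73169² + 1.727² = 3.51789
κ = 2ρ / |p|² = 2×0.73169 / 3.51789 = 0.41598
θ = 2·atan2(ρ, z) = 2·atan2(0.73169, 1.727) = 0.80150 rad
ℓ = θ/κ = 0.80150/0.41598 = 1.92677

0.4160 298.67 1.9268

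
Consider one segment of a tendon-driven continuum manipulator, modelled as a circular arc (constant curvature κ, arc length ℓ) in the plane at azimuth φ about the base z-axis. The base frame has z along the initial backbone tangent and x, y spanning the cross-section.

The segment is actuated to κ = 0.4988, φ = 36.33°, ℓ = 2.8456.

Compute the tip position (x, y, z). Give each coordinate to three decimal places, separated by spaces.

1.372 1.009 1.982

θ = κ·ℓ = 0.4988 × 2.8456 = 1.41939 rad
ρ = (1 − cos θ)/κ = (1 − 0.15083)/0.4988 = 1.70242
z = sin θ / κ = 0.98856/0.4988 = 1.98187
x = ρ cos φ = 1.70242 × cos(36.33°) = 1.37150
y = ρ sin φ = 1.70242 × sin(36.33°) = 1.00857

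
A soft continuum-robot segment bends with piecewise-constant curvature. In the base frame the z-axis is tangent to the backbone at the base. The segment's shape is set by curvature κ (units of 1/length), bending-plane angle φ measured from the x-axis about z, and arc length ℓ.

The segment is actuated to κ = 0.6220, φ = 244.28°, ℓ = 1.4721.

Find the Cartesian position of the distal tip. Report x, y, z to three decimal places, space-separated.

-0.273 -0.566 1.275

θ = κ·ℓ = 0.6220 × 1.4721 = 0.91565 rad
ρ = (1 − cos θ)/κ = (1 − 0.60928)/0.6220 = 0.62817
z = sin θ / κ = 0.79296/0.6220 = 1.27485
x = ρ cos φ = 0.62817 × cos(244.28°) = -0.27261
y = ρ sin φ = 0.62817 × sin(244.28°) = -0.56593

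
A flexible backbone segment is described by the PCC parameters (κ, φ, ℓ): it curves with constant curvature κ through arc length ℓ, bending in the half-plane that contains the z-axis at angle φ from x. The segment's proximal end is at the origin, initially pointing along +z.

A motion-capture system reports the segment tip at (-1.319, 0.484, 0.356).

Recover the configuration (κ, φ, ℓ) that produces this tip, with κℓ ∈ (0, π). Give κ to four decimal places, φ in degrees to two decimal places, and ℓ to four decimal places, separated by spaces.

ρ = √(x²+y²) = √(-1.319² + 0.484²) = 1.40500
φ = atan2(y, x) mod 360° = atan2(0.484, -1.319) = 159.8497°
|p|² = ρ² + z² = 1.40500² + 0.356² = 2.10075
κ = 2ρ / |p|² = 2×1.40500 / 2.10075 = 1.33761
θ = 2·atan2(ρ, z) = 2·atan2(1.40500, 0.356) = 2.64528 rad
ℓ = θ/κ = 2.64528/1.33761 = 1.97761

1.3376 159.85 1.9776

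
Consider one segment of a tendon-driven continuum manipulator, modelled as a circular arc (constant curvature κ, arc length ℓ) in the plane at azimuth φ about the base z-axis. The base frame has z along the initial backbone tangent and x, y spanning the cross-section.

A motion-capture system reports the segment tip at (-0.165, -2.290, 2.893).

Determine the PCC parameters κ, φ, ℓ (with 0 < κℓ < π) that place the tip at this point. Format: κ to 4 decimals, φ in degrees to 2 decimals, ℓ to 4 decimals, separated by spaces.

0.3366 265.88 3.9856

ρ = √(x²+y²) = √(-0.165² + -2.290²) = 2.29594
φ = atan2(y, x) mod 360° = atan2(-2.290, -0.165) = 265.8788°
|p|² = ρ² + z² = 2.29594² + 2.893² = 13.64077
κ = 2ρ / |p|² = 2×2.29594 / 13.64077 = 0.33663
θ = 2·atan2(ρ, z) = 2·atan2(2.29594, 2.893) = 1.34167 rad
ℓ = θ/κ = 1.34167/0.33663 = 3.98562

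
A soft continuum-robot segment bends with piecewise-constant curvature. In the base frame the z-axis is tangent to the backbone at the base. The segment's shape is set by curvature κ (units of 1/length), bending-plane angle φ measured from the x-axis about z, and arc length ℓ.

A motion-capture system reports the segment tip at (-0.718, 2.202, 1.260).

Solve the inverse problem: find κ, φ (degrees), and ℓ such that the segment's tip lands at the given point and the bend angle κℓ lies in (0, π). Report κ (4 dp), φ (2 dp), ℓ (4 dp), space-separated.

0.6663 108.06 3.2194

ρ = √(x²+y²) = √(-0.718² + 2.202²) = 2.31610
φ = atan2(y, x) mod 360° = atan2(2.202, -0.718) = 108.0594°
|p|² = ρ² + z² = 2.31610² + 1.260² = 6.95193
κ = 2ρ / |p|² = 2×2.31610 / 6.95193 = 0.66632
θ = 2·atan2(ρ, z) = 2·atan2(2.31610, 1.260) = 2.14512 rad
ℓ = θ/κ = 2.14512/0.66632 = 3.21935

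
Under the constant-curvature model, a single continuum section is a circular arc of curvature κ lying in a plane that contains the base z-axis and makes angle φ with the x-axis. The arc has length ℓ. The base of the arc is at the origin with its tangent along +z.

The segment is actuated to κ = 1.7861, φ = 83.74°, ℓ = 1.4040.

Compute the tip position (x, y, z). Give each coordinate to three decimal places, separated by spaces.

0.110 1.005 0.332

θ = κ·ℓ = 1.7861 × 1.4040 = 2.50768 rad
ρ = (1 − cos θ)/κ = (1 − -0.80572)/1.7861 = 1.01098
z = sin θ / κ = 0.59230/1.7861 = 0.33162
x = ρ cos φ = 1.01098 × cos(83.74°) = 0.11024
y = ρ sin φ = 1.01098 × sin(83.74°) = 1.00496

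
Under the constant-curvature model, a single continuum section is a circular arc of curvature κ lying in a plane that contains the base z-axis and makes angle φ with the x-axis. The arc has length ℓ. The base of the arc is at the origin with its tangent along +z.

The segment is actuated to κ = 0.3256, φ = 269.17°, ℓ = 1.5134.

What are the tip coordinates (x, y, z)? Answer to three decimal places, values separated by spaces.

θ = κ·ℓ = 0.3256 × 1.5134 = 0.49276 rad
ρ = (1 − cos θ)/κ = (1 − 0.88103)/0.3256 = 0.36539
z = sin θ / κ = 0.47306/0.3256 = 1.45289
x = ρ cos φ = 0.36539 × cos(269.17°) = -0.00529
y = ρ sin φ = 0.36539 × sin(269.17°) = -0.36535

-0.005 -0.365 1.453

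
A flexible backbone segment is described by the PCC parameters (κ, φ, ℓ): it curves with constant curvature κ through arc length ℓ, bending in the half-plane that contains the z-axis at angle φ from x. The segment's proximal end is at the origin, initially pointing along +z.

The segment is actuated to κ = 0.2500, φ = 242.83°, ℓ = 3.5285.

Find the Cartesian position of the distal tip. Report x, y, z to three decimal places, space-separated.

θ = κ·ℓ = 0.2500 × 3.5285 = 0.88213 rad
ρ = (1 − cos θ)/κ = (1 − 0.63551)/0.2500 = 1.45795
z = sin θ / κ = 0.77209/0.2500 = 3.08836
x = ρ cos φ = 1.45795 × cos(242.83°) = -0.66575
y = ρ sin φ = 1.45795 × sin(242.83°) = -1.29708

-0.666 -1.297 3.088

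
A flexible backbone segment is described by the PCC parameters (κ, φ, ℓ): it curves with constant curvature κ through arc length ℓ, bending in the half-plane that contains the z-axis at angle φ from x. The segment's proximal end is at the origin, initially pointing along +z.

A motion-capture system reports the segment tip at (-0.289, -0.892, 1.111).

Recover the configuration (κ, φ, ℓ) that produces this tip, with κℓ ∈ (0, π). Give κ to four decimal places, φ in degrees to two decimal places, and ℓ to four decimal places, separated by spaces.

0.8873 252.05 1.5800

ρ = √(x²+y²) = √(-0.289² + -0.892²) = 0.93765
φ = atan2(y, x) mod 360° = atan2(-0.892, -0.289) = 252.0481°
|p|² = ρ² + z² = 0.93765² + 1.111² = 2.11351
κ = 2ρ / |p|² = 2×0.93765 / 2.11351 = 0.88729
θ = 2·atan2(ρ, z) = 2·atan2(0.93765, 1.111) = 1.40196 rad
ℓ = θ/κ = 1.40196/0.88729 = 1.58005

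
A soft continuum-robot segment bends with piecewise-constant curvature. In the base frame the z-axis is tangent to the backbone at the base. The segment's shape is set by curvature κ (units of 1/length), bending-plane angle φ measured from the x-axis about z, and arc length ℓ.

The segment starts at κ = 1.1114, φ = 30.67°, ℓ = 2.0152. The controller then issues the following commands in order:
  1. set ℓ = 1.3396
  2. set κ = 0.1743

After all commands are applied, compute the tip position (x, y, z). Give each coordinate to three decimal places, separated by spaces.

0.134 0.079 1.327

initial: κ=1.1114, φ=30.67°, ℓ=2.0152
cmd 1: set ℓ=1.3396 → (κ,φ,ℓ)=(1.1114,30.67°,1.3396) → tip=(0.7105,0.4214,0.8967)
cmd 2: set κ=0.1743 → (κ,φ,ℓ)=(0.1743,30.67°,1.3396) → tip=(0.1339,0.0794,1.3275)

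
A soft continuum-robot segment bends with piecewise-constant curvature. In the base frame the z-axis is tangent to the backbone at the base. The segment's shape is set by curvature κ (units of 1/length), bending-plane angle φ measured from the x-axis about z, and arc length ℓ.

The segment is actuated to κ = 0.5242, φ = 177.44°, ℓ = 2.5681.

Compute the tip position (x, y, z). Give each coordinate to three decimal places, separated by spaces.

θ = κ·ℓ = 0.5242 × 2.5681 = 1.34620 rad
ρ = (1 − cos θ)/κ = (1 − 0.22271)/0.5242 = 1.48280
z = sin θ / κ = 0.97488/0.5242 = 1.85976
x = ρ cos φ = 1.48280 × cos(177.44°) = -1.48132
y = ρ sin φ = 1.48280 × sin(177.44°) = 0.06623

-1.481 0.066 1.860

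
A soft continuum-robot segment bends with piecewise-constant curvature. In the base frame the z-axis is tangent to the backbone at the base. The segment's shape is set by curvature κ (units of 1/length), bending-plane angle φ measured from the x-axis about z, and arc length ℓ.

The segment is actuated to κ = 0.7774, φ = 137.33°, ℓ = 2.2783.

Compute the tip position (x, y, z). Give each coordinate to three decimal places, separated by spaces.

-1.134 1.045 1.261

θ = κ·ℓ = 0.7774 × 2.2783 = 1.77115 rad
ρ = (1 − cos θ)/κ = (1 − -0.19902)/0.7774 = 1.54234
z = sin θ / κ = 0.98000/0.7774 = 1.26061
x = ρ cos φ = 1.54234 × cos(137.33°) = -1.13404
y = ρ sin φ = 1.54234 × sin(137.33°) = 1.04536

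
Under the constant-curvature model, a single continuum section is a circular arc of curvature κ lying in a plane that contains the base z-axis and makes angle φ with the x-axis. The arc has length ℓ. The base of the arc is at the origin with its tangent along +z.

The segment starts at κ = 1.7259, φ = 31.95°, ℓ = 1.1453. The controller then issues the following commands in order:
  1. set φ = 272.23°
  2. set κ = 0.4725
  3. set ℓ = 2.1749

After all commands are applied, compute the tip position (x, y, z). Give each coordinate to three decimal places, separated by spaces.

initial: κ=1.7259, φ=31.95°, ℓ=1.1453
cmd 1: set φ=272.23° → (κ,φ,ℓ)=(1.7259,272.23°,1.1453) → tip=(0.0314,-0.8076,0.5323)
cmd 2: set κ=0.4725 → (κ,φ,ℓ)=(0.4725,272.23°,1.1453) → tip=(0.0118,-0.3022,1.0902)
cmd 3: set ℓ=2.1749 → (κ,φ,ℓ)=(0.4725,272.23°,2.1749) → tip=(0.0398,-1.0218,1.8118)

0.040 -1.022 1.812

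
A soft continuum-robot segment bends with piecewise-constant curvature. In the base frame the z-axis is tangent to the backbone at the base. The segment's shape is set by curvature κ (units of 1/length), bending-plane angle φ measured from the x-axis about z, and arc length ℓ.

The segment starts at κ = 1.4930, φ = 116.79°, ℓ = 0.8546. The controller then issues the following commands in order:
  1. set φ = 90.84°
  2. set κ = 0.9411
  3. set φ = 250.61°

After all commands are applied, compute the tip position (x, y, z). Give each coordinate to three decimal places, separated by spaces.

-0.108 -0.307 0.765

initial: κ=1.4930, φ=116.79°, ℓ=0.8546
cmd 1: set φ=90.84° → (κ,φ,ℓ)=(1.4930,90.84°,0.8546) → tip=(-0.0070,0.4751,0.6409)
cmd 2: set κ=0.9411 → (κ,φ,ℓ)=(0.9411,90.84°,0.8546) → tip=(-0.0048,0.3255,0.7654)
cmd 3: set φ=250.61° → (κ,φ,ℓ)=(0.9411,250.61°,0.8546) → tip=(-0.1081,-0.3071,0.7654)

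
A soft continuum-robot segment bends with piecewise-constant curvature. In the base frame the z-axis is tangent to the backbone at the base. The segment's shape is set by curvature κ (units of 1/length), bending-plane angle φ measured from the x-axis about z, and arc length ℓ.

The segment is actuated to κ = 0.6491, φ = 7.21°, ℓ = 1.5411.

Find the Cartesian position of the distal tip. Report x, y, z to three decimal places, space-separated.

θ = κ·ℓ = 0.6491 × 1.5411 = 1.00033 rad
ρ = (1 − cos θ)/κ = (1 − 0.54003)/0.6491 = 0.70863
z = sin θ / κ = 0.84165/0.6491 = 1.29664
x = ρ cos φ = 0.70863 × cos(7.21°) = 0.70303
y = ρ sin φ = 0.70863 × sin(7.21°) = 0.08894

0.703 0.089 1.297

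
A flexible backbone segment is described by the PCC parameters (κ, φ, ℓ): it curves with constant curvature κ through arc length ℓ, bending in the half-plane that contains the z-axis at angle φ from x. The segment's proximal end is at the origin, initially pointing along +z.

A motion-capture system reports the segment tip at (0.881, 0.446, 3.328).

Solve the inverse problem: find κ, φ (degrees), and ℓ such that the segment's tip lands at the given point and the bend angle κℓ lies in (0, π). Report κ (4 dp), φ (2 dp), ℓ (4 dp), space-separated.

ρ = √(x²+y²) = √(0.881² + 0.446²) = 0.98746
φ = atan2(y, x) mod 360° = atan2(0.446, 0.881) = 26.8505°
|p|² = ρ² + z² = 0.98746² + 3.328² = 12.05066
κ = 2ρ / |p|² = 2×0.98746 / 12.05066 = 0.16388
θ = 2·atan2(ρ, z) = 2·atan2(0.98746, 3.328) = 0.57688 rad
ℓ = θ/κ = 0.57688/0.16388 = 3.52001

0.1639 26.85 3.5200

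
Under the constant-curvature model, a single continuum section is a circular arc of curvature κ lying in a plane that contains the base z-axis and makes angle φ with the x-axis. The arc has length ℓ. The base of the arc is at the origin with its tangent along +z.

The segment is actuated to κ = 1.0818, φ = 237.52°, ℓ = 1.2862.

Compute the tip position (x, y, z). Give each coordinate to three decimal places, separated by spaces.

θ = κ·ℓ = 1.0818 × 1.2862 = 1.39141 rad
ρ = (1 − cos θ)/κ = (1 − 0.17842)/1.0818 = 0.75945
z = sin θ / κ = 0.98395/1.0818 = 0.90955
x = ρ cos φ = 0.75945 × cos(237.52°) = -0.40783
y = ρ sin φ = 0.75945 × sin(237.52°) = -0.64066

-0.408 -0.641 0.910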